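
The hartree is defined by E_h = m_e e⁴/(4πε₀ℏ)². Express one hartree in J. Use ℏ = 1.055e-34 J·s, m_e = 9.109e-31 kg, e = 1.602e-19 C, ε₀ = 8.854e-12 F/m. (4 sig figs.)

4.354e-18 J

E_h = m_e e⁴/(4πε₀ℏ)²
  = 6.000e-106 / 1.378e-88
  = 4.354e-18 J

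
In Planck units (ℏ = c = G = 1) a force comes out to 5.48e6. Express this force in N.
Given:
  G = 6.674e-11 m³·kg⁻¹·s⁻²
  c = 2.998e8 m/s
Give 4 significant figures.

One Planck force: F_P = c⁴/G = 1.210e44 N.
5.48e6 × 1.210e44 N = 6.633e50 N

6.633e50 N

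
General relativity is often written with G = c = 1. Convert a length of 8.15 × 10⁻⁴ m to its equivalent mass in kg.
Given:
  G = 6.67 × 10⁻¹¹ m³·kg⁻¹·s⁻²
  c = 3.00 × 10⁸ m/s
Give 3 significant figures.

Length → mass via c²/G.
8.15 × 10⁻⁴ m × (c²/G) = 1.10 × 10²⁴ kg

1.10 × 10²⁴ kg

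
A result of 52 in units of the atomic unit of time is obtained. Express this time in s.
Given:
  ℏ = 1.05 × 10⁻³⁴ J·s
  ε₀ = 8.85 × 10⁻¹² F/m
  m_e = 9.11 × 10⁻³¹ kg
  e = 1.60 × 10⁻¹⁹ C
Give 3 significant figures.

1.25 × 10⁻¹⁵ s

One atomic unit of time: τ_au = (4πε₀)²ℏ³/(m_e e⁴) = 2.40 × 10⁻¹⁷ s.
52 × 2.40 × 10⁻¹⁷ s = 1.25 × 10⁻¹⁵ s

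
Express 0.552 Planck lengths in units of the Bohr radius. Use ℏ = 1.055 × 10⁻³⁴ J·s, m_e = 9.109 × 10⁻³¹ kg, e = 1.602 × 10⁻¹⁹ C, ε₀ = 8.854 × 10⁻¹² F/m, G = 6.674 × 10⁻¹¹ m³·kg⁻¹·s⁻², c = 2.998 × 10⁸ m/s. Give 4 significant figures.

1.684 × 10⁻²⁵

Planck length: ℓ_P = √(ℏG/c³) = 1.616 × 10⁻³⁵ m
Bohr radius: a₀ = 4πε₀ℏ²/(m_e e²) = 5.297 × 10⁻¹¹ m
0.552 × 1.616 × 10⁻³⁵ / 5.297 × 10⁻¹¹ = 1.684 × 10⁻²⁵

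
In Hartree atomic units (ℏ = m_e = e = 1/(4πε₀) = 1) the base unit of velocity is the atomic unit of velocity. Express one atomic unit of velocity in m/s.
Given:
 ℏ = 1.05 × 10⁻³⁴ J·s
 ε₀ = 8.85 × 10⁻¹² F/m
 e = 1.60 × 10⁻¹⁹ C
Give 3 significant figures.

2.19 × 10⁶ m/s

v_au = e²/(4πε₀ℏ)
  = 2.56 × 10⁻³⁸ / 1.17 × 10⁻⁴⁴
  = 2.19 × 10⁶ m/s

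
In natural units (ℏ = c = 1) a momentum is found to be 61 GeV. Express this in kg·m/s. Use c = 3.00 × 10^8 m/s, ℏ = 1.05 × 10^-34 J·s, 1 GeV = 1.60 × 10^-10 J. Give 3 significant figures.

3.25 × 10^-17 kg·m/s

Momentum is [E]/c; divide by c.
1 GeV → 1/c × (1 GeV in J) = 5.33 × 10^-19 kg·m/s.
Result: 61 × 5.33 × 10^-19 = 3.25 × 10^-17 kg·m/s.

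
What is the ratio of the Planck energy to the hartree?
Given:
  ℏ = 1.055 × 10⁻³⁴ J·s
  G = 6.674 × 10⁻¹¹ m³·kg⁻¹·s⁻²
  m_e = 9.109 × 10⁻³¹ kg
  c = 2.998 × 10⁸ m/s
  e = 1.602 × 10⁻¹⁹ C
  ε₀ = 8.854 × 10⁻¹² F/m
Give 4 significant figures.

4.494 × 10²⁶

Planck energy: E_P = √(ℏc⁵/G) = 1.957 × 10⁹ J
hartree: E_h = m_e e⁴/(4πε₀ℏ)² = 4.354 × 10⁻¹⁸ J
ratio = 1.957 × 10⁹ / 4.354 × 10⁻¹⁸ = 4.494 × 10²⁶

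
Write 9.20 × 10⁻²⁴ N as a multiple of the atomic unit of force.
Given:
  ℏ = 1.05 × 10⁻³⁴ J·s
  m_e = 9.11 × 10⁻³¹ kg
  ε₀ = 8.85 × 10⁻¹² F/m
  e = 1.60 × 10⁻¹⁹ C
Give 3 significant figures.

1.10 × 10⁻¹⁶

atomic unit of force: F_au = E_h/a₀ = m_e²e⁶/((4πε₀)³ℏ⁴) = 8.33 × 10⁻⁸ N.
9.20 × 10⁻²⁴ / 8.33 × 10⁻⁸ = 1.10 × 10⁻¹⁶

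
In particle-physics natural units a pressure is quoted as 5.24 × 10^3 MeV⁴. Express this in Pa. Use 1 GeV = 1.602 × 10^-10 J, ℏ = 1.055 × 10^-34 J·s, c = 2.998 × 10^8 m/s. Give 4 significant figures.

1.091 × 10^29 Pa

Pressure is [E]/[L]³ = [E]⁴/(ℏc)³.
1 GeV⁴ → 1/(ℏc)³ × (1 GeV in J)⁴ = 2.082 × 10^37 Pa.
Convert the energy scale: 5.24 × 10^3 MeV⁴ = 5.24 × 10^-9 GeV⁴.
Result: 5.24 × 10^-9 × 2.082 × 10^37 = 1.091 × 10^29 Pa.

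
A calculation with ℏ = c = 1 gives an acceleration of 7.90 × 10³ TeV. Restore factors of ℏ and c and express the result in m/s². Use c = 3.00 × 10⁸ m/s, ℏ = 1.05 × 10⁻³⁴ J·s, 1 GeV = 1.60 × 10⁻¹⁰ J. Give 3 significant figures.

Acceleration is [L]/[T]² = c·[E]/ℏ.
1 GeV → c/ℏ × (1 GeV in J) = 4.57 × 10³² m/s².
Convert the energy scale: 7.90 × 10³ TeV = 7.90 × 10⁶ GeV.
Result: 7.90 × 10⁶ × 4.57 × 10³² = 3.61 × 10³⁹ m/s².

3.61 × 10³⁹ m/s²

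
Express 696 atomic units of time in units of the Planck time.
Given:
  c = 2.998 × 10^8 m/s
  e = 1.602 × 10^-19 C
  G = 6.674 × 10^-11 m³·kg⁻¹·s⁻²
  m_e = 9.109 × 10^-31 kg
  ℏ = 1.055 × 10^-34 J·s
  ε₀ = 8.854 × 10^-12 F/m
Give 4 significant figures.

atomic unit of time: τ_au = (4πε₀)²ℏ³/(m_e e⁴) = 2.423 × 10^-17 s
Planck time: t_P = √(ℏG/c⁵) = 5.392 × 10^-44 s
696 × 2.423 × 10^-17 / 5.392 × 10^-44 = 3.128 × 10^29

3.128 × 10^29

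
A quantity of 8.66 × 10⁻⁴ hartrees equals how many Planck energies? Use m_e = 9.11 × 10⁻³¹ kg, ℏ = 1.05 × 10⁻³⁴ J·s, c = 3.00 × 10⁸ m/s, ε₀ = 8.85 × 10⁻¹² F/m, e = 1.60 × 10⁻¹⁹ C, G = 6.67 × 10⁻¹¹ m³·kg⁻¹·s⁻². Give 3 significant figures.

hartree: E_h = m_e e⁴/(4πε₀ℏ)² = 4.38 × 10⁻¹⁸ J
Planck energy: E_P = √(ℏc⁵/G) = 1.96 × 10⁹ J
8.66 × 10⁻⁴ × 4.38 × 10⁻¹⁸ / 1.96 × 10⁹ = 1.94 × 10⁻³⁰

1.94 × 10⁻³⁰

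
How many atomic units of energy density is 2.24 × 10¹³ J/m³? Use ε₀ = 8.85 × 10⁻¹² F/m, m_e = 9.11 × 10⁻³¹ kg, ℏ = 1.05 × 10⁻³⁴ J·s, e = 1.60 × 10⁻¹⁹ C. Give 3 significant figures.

0.743

atomic unit of energy density: u_au = E_h/a₀³ = m_e⁴e¹⁰/((4πε₀)⁵ℏ⁸) = 3.01 × 10¹³ J/m³.
2.24 × 10¹³ / 3.01 × 10¹³ = 0.743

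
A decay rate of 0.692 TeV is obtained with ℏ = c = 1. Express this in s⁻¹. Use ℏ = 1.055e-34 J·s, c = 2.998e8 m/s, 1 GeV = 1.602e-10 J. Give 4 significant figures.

A rate is [E]/ℏ; divide by ℏ.
1 GeV → 1/ℏ × (1 GeV in J) = 1.518e24 s⁻¹.
Convert the energy scale: 0.692 TeV = 692 GeV.
Result: 692 × 1.518e24 = 1.051e27 s⁻¹.

1.051e27 s⁻¹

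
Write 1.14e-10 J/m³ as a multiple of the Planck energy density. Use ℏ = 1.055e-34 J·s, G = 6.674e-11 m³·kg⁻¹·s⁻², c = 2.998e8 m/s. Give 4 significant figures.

2.461e-124

Planck energy density: u_P = c⁷/(ℏG²) = 4.632e113 J/m³.
1.14e-10 / 4.632e113 = 2.461e-124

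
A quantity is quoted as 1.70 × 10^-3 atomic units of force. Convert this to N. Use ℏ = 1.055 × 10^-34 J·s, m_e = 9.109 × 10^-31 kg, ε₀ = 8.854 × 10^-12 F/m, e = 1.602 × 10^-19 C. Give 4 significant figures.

One atomic unit of force: F_au = E_h/a₀ = m_e²e⁶/((4πε₀)³ℏ⁴) = 8.220 × 10^-8 N.
1.70 × 10^-3 × 8.220 × 10^-8 N = 1.397 × 10^-10 N

1.397 × 10^-10 N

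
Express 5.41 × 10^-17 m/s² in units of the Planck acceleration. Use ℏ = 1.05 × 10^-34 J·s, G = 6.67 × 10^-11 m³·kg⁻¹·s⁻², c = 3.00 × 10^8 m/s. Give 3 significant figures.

9.68 × 10^-69

Planck acceleration: a_P = √(c⁷/(ℏG)) = 5.59 × 10^51 m/s².
5.41 × 10^-17 / 5.59 × 10^51 = 9.68 × 10^-69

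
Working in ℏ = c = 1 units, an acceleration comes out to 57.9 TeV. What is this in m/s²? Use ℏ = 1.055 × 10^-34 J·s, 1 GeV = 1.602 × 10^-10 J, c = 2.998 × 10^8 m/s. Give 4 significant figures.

2.636 × 10^37 m/s²

Acceleration is [L]/[T]² = c·[E]/ℏ.
1 GeV → c/ℏ × (1 GeV in J) = 4.552 × 10^32 m/s².
Convert the energy scale: 57.9 TeV = 5.79 × 10^4 GeV.
Result: 5.79 × 10^4 × 4.552 × 10^32 = 2.636 × 10^37 m/s².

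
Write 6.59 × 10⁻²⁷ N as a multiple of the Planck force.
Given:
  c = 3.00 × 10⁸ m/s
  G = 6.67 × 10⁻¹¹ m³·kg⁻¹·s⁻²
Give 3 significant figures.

5.43 × 10⁻⁷¹

Planck force: F_P = c⁴/G = 1.21 × 10⁴⁴ N.
6.59 × 10⁻²⁷ / 1.21 × 10⁴⁴ = 5.43 × 10⁻⁷¹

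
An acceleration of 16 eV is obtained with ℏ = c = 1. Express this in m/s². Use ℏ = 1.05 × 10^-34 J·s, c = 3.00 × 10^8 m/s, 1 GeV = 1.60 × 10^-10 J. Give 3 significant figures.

Acceleration is [L]/[T]² = c·[E]/ℏ.
1 GeV → c/ℏ × (1 GeV in J) = 4.57 × 10^32 m/s².
Convert the energy scale: 16 eV = 1.60 × 10^-8 GeV.
Result: 1.60 × 10^-8 × 4.57 × 10^32 = 7.31 × 10^24 m/s².

7.31 × 10^24 m/s²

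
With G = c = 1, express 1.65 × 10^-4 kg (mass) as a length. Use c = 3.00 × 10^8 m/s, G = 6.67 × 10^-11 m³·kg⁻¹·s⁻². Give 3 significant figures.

In G = c = 1 units mass has dimensions of length; the conversion factor is G/c².
1.65 × 10^-4 kg × (G/c²) = 1.22 × 10^-31 m

1.22 × 10^-31 m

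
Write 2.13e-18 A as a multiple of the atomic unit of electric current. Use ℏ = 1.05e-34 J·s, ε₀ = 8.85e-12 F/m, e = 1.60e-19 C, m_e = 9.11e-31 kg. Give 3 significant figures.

atomic unit of electric current: I_au = e E_h/ℏ = m_e e⁵/((4πε₀)²ℏ³) = 6.67e-3 A.
2.13e-18 / 6.67e-3 = 3.19e-16

3.19e-16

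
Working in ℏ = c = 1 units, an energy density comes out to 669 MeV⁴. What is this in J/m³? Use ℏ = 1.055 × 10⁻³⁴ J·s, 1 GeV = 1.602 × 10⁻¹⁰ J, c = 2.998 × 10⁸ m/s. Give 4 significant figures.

[E]/[L]³ = [E]⁴/(ℏc)³; restore (ℏc)⁻³.
1 GeV⁴ → 1/(ℏc)³ × (1 GeV in J)⁴ = 2.082 × 10³⁷ J/m³.
Convert the energy scale: 669 MeV⁴ = 6.69 × 10⁻¹⁰ GeV⁴.
Result: 6.69 × 10⁻¹⁰ × 2.082 × 10³⁷ = 1.393 × 10²⁸ J/m³.

1.393 × 10²⁸ J/m³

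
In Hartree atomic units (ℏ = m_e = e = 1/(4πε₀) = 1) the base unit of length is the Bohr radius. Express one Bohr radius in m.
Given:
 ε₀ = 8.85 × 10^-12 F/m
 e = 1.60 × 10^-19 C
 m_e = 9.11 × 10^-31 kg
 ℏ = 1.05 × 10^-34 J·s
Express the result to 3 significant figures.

a₀ = 4πε₀ℏ²/(m_e e²)
  = 1.23 × 10^-78 / 2.33 × 10^-68
  = 5.26 × 10^-11 m

5.26 × 10^-11 m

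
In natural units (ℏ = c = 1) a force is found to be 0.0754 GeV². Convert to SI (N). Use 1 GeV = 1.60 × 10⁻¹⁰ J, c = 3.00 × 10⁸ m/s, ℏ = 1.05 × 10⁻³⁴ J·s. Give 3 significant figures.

6.13 × 10⁴ N

Force is [E]/[L] = [E]²/(ℏc); restore (ℏc)⁻¹.
1 GeV² → 1/(ℏc) × (1 GeV in J)² = 8.13 × 10⁵ N.
Result: 0.0754 × 8.13 × 10⁵ = 6.13 × 10⁴ N.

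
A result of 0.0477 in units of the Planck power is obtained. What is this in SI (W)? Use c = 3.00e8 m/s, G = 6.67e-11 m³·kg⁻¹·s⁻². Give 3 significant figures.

One Planck power: P_P = c⁵/G = 3.64e52 W.
0.0477 × 3.64e52 W = 1.74e51 W

1.74e51 W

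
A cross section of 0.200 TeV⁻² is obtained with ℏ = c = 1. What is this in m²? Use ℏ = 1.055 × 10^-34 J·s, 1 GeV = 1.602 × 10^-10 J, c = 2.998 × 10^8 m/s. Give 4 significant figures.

Area is [L]² = [E]⁻²·(ℏc)²; restore (ℏc)².
1 GeV⁻² → (ℏc)² × (1 GeV in J)⁻² = 3.898 × 10^-32 m².
Convert the energy scale: 0.200 TeV⁻² = 2.00 × 10^-7 GeV⁻².
Result: 2.00 × 10^-7 × 3.898 × 10^-32 = 7.796 × 10^-39 m².

7.796 × 10^-39 m²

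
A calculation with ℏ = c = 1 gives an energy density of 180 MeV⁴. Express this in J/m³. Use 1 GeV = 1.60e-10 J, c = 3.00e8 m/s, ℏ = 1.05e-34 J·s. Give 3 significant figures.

[E]/[L]³ = [E]⁴/(ℏc)³; restore (ℏc)⁻³.
1 GeV⁴ → 1/(ℏc)³ × (1 GeV in J)⁴ = 2.10e37 J/m³.
Convert the energy scale: 180 MeV⁴ = 1.80e-10 GeV⁴.
Result: 1.80e-10 × 2.10e37 = 3.77e27 J/m³.

3.77e27 J/m³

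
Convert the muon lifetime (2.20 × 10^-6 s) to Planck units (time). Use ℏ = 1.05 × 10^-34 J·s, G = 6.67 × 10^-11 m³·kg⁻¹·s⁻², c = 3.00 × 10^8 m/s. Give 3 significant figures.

4.10 × 10^37

Planck time: t_P = √(ℏG/c⁵) = 5.37 × 10^-44 s.
2.20 × 10^-6 / 5.37 × 10^-44 = 4.10 × 10^37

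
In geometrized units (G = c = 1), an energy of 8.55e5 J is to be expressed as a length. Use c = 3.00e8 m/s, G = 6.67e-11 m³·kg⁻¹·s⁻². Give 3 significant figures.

7.04e-39 m

Energy → length via G/c⁴.
8.55e5 J × (G/c⁴) = 7.04e-39 m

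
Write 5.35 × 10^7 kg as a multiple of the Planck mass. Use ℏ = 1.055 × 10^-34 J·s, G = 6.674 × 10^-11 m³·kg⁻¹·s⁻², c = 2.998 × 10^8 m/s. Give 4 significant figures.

2.458 × 10^15

Planck mass: m_P = √(ℏc/G) = 2.177 × 10^-8 kg.
5.35 × 10^7 / 2.177 × 10^-8 = 2.458 × 10^15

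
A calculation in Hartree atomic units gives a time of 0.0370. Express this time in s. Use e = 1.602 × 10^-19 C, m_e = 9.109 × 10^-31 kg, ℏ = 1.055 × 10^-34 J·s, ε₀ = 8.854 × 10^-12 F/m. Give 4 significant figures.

One atomic unit of time: τ_au = (4πε₀)²ℏ³/(m_e e⁴) = 2.423 × 10^-17 s.
0.0370 × 2.423 × 10^-17 s = 8.965 × 10^-19 s

8.965 × 10^-19 s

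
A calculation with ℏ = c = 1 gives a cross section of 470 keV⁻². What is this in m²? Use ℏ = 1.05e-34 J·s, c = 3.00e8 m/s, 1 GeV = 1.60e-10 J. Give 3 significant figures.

1.82e-17 m²

Area is [L]² = [E]⁻²·(ℏc)²; restore (ℏc)².
1 GeV⁻² → (ℏc)² × (1 GeV in J)⁻² = 3.88e-32 m².
Convert the energy scale: 470 keV⁻² = 4.70e14 GeV⁻².
Result: 4.70e14 × 3.88e-32 = 1.82e-17 m².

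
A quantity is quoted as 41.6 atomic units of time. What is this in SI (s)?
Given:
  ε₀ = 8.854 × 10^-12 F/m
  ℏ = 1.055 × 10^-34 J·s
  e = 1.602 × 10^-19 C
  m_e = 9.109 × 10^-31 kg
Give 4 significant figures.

1.008 × 10^-15 s

One atomic unit of time: τ_au = (4πε₀)²ℏ³/(m_e e⁴) = 2.423 × 10^-17 s.
41.6 × 2.423 × 10^-17 s = 1.008 × 10^-15 s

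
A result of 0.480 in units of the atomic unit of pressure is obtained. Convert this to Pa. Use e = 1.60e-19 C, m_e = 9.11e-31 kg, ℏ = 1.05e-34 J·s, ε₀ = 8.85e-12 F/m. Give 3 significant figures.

One atomic unit of pressure: P_au = E_h/a₀³ = m_e⁴e¹⁰/((4πε₀)⁵ℏ⁸) = 3.01e13 Pa.
0.480 × 3.01e13 Pa = 1.45e13 Pa

1.45e13 Pa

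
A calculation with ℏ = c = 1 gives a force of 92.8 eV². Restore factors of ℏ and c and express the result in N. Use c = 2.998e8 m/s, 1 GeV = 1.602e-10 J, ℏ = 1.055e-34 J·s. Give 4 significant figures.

7.530e-11 N

Force is [E]/[L] = [E]²/(ℏc); restore (ℏc)⁻¹.
1 GeV² → 1/(ℏc) × (1 GeV in J)² = 8.114e5 N.
Convert the energy scale: 92.8 eV² = 9.28e-17 GeV².
Result: 9.28e-17 × 8.114e5 = 7.530e-11 N.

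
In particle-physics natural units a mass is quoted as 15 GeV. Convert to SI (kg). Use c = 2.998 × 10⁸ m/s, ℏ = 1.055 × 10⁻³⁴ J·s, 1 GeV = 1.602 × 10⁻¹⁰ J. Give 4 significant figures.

2.674 × 10⁻²⁶ kg

Mass is [E]/c²; divide by c².
1 GeV → 1/c² × (1 GeV in J) = 1.782 × 10⁻²⁷ kg.
Result: 15 × 1.782 × 10⁻²⁷ = 2.674 × 10⁻²⁶ kg.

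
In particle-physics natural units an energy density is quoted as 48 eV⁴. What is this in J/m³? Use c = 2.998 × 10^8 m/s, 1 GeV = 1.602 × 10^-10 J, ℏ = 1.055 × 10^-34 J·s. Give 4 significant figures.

[E]/[L]³ = [E]⁴/(ℏc)³; restore (ℏc)⁻³.
1 GeV⁴ → 1/(ℏc)³ × (1 GeV in J)⁴ = 2.082 × 10^37 J/m³.
Convert the energy scale: 48 eV⁴ = 4.80 × 10^-35 GeV⁴.
Result: 4.80 × 10^-35 × 2.082 × 10^37 = 999.2 J/m³.

999.2 J/m³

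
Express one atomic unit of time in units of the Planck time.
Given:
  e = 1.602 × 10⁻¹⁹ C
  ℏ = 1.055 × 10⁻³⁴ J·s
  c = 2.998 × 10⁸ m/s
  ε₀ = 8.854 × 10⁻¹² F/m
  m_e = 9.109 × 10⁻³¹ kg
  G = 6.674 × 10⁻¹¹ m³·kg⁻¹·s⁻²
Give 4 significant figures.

atomic unit of time: τ_au = (4πε₀)²ℏ³/(m_e e⁴) = 2.423 × 10⁻¹⁷ s
Planck time: t_P = √(ℏG/c⁵) = 5.392 × 10⁻⁴⁴ s
ratio = 2.423 × 10⁻¹⁷ / 5.392 × 10⁻⁴⁴ = 4.494 × 10²⁶

4.494 × 10²⁶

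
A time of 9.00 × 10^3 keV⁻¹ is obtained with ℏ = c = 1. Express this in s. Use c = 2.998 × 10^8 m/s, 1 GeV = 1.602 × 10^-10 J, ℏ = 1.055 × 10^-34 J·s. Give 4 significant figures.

A time is [E]⁻¹ in ℏ=c=1; restore one factor of ℏ.
1 GeV⁻¹ → ℏ × (1 GeV in J)⁻¹ = 6.586 × 10^-25 s.
Convert the energy scale: 9.00 × 10^3 keV⁻¹ = 9.00 × 10^9 GeV⁻¹.
Result: 9.00 × 10^9 × 6.586 × 10^-25 = 5.927 × 10^-15 s.

5.927 × 10^-15 s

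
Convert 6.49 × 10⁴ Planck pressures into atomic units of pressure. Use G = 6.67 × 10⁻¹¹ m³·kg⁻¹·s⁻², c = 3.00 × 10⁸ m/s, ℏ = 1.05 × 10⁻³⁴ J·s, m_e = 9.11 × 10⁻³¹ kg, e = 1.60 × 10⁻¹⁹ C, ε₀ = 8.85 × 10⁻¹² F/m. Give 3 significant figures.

1.01 × 10¹⁰⁵

Planck pressure: p_P = c⁷/(ℏG²) = 4.68 × 10¹¹³ Pa
atomic unit of pressure: P_au = E_h/a₀³ = m_e⁴e¹⁰/((4πε₀)⁵ℏ⁸) = 3.01 × 10¹³ Pa
6.49 × 10⁴ × 4.68 × 10¹¹³ / 3.01 × 10¹³ = 1.01 × 10¹⁰⁵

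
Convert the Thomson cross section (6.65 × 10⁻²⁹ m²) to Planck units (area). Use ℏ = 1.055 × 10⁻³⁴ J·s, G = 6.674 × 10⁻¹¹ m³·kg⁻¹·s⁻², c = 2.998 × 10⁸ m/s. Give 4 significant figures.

Planck area: A_P = ℏG/c³ = 2.613 × 10⁻⁷⁰ m².
6.65 × 10⁻²⁹ / 2.613 × 10⁻⁷⁰ = 2.545 × 10⁴¹

2.545 × 10⁴¹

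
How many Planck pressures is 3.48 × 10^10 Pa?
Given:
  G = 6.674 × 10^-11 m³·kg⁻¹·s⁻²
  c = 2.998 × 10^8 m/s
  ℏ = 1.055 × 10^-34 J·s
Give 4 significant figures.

Planck pressure: p_P = c⁷/(ℏG²) = 4.632 × 10^113 Pa.
3.48 × 10^10 / 4.632 × 10^113 = 7.512 × 10^-104

7.512 × 10^-104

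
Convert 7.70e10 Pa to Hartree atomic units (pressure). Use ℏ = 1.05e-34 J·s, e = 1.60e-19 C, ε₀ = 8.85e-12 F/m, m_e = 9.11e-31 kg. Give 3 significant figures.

2.56e-3

atomic unit of pressure: P_au = E_h/a₀³ = m_e⁴e¹⁰/((4πε₀)⁵ℏ⁸) = 3.01e13 Pa.
7.70e10 / 3.01e13 = 2.56e-3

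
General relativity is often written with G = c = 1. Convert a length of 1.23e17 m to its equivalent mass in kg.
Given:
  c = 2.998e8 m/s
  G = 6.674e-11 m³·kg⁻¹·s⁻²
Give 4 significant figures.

Length → mass via c²/G.
1.23e17 m × (c²/G) = 1.656e44 kg

1.656e44 kg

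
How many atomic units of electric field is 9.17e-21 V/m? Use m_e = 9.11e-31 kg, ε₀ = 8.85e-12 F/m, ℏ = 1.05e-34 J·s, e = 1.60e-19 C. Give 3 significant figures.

1.76e-32

atomic unit of electric field: E_au = E_h/(e a₀) = m_e²e⁵/((4πε₀)³ℏ⁴) = 5.20e11 V/m.
9.17e-21 / 5.20e11 = 1.76e-32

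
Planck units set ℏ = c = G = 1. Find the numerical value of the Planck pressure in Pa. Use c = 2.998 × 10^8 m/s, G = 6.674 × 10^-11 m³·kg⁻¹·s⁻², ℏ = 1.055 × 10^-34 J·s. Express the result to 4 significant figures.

The unique combination of the constants set to 1 with dimensions of pressure is p_P = c⁷/(ℏG²).
  = 2.177 × 10^59 / 4.699 × 10^-55
  = 4.632 × 10^113 Pa

4.632 × 10^113 Pa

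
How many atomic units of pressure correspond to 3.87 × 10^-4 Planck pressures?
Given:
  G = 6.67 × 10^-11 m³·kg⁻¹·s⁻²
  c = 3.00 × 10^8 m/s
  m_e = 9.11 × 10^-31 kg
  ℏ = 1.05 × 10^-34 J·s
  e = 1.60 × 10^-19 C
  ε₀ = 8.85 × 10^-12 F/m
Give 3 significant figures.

Planck pressure: p_P = c⁷/(ℏG²) = 4.68 × 10^113 Pa
atomic unit of pressure: P_au = E_h/a₀³ = m_e⁴e¹⁰/((4πε₀)⁵ℏ⁸) = 3.01 × 10^13 Pa
3.87 × 10^-4 × 4.68 × 10^113 / 3.01 × 10^13 = 6.01 × 10^96

6.01 × 10^96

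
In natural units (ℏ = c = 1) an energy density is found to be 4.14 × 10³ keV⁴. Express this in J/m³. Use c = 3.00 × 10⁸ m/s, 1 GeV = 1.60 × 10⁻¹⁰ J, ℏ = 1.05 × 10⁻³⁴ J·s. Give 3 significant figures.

[E]/[L]³ = [E]⁴/(ℏc)³; restore (ℏc)⁻³.
1 GeV⁴ → 1/(ℏc)³ × (1 GeV in J)⁴ = 2.10 × 10³⁷ J/m³.
Convert the energy scale: 4.14 × 10³ keV⁴ = 4.14 × 10⁻²¹ GeV⁴.
Result: 4.14 × 10⁻²¹ × 2.10 × 10³⁷ = 8.68 × 10¹⁶ J/m³.

8.68 × 10¹⁶ J/m³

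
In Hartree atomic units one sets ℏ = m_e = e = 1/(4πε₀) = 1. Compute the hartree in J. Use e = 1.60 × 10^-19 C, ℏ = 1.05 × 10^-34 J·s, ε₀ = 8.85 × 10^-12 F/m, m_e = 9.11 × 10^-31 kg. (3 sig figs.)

4.38 × 10^-18 J

E_h = m_e e⁴/(4πε₀ℏ)²
  = 5.97 × 10^-106 / 1.36 × 10^-88
  = 4.38 × 10^-18 J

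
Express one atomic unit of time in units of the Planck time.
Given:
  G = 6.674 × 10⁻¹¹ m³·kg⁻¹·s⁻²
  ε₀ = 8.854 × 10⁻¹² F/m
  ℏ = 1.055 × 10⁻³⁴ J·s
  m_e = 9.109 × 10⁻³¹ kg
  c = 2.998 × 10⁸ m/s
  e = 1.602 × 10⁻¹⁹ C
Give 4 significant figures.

atomic unit of time: τ_au = (4πε₀)²ℏ³/(m_e e⁴) = 2.423 × 10⁻¹⁷ s
Planck time: t_P = √(ℏG/c⁵) = 5.392 × 10⁻⁴⁴ s
ratio = 2.423 × 10⁻¹⁷ / 5.392 × 10⁻⁴⁴ = 4.494 × 10²⁶

4.494 × 10²⁶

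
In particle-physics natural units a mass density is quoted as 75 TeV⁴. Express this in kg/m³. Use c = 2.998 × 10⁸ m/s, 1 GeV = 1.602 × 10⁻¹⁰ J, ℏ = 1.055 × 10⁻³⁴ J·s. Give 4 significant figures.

Mass density is [E]/(c²[L]³) = [E]⁴/(ℏ³c⁵).
1 GeV⁴ → 1/(ℏ³c⁵) × (1 GeV in J)⁴ = 2.316 × 10²⁰ kg/m³.
Convert the energy scale: 75 TeV⁴ = 7.50 × 10¹³ GeV⁴.
Result: 7.50 × 10¹³ × 2.316 × 10²⁰ = 1.737 × 10³⁴ kg/m³.

1.737 × 10³⁴ kg/m³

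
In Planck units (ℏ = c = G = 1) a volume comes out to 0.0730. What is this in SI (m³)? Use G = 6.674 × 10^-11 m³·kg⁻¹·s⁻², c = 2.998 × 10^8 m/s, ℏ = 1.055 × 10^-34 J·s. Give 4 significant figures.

3.083 × 10^-106 m³

One Planck volume: V_P = (ℏG/c³)^(3/2) = 4.224 × 10^-105 m³.
0.0730 × 4.224 × 10^-105 m³ = 3.083 × 10^-106 m³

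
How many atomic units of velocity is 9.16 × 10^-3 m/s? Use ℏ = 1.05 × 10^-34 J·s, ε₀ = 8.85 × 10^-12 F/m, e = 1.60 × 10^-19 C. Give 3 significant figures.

4.18 × 10^-9

atomic unit of velocity: v_au = e²/(4πε₀ℏ) = 2.19 × 10^6 m/s.
9.16 × 10^-3 / 2.19 × 10^6 = 4.18 × 10^-9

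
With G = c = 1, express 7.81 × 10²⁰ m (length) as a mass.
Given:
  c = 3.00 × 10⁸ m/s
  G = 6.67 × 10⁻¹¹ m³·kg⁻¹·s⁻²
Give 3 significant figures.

Length → mass via c²/G.
7.81 × 10²⁰ m × (c²/G) = 1.05 × 10⁴⁸ kg

1.05 × 10⁴⁸ kg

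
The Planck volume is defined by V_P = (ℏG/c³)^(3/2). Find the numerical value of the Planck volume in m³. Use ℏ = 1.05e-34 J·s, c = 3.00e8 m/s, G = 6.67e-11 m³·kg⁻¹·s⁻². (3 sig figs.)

V_P = (ℏG/c³)^(3/2)
  = √(1.75e-209)
  = 4.18e-105 m³

4.18e-105 m³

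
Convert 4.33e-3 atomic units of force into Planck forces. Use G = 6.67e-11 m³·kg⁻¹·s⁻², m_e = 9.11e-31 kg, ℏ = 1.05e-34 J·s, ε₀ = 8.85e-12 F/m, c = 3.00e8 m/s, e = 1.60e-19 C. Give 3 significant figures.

atomic unit of force: F_au = E_h/a₀ = m_e²e⁶/((4πε₀)³ℏ⁴) = 8.33e-8 N
Planck force: F_P = c⁴/G = 1.21e44 N
4.33e-3 × 8.33e-8 / 1.21e44 = 2.97e-54

2.97e-54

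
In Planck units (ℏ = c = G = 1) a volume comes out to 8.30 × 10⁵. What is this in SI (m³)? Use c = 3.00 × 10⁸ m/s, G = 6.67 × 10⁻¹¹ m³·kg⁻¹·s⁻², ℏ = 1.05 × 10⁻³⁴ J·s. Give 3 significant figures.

3.47 × 10⁻⁹⁹ m³

One Planck volume: V_P = (ℏG/c³)^(3/2) = 4.18 × 10⁻¹⁰⁵ m³.
8.30 × 10⁵ × 4.18 × 10⁻¹⁰⁵ m³ = 3.47 × 10⁻⁹⁹ m³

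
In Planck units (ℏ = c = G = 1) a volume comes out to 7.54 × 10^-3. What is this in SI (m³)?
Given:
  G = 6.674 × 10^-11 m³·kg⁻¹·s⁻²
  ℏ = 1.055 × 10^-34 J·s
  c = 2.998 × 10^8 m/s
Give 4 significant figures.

3.185 × 10^-107 m³

One Planck volume: V_P = (ℏG/c³)^(3/2) = 4.224 × 10^-105 m³.
7.54 × 10^-3 × 4.224 × 10^-105 m³ = 3.185 × 10^-107 m³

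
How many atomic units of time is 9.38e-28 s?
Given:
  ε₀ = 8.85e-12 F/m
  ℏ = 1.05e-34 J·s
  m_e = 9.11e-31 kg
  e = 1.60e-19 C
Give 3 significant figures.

atomic unit of time: τ_au = (4πε₀)²ℏ³/(m_e e⁴) = 2.40e-17 s.
9.38e-28 / 2.40e-17 = 3.91e-11

3.91e-11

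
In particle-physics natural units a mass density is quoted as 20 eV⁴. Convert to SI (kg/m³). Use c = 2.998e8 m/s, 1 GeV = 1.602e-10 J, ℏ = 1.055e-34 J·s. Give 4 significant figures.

Mass density is [E]/(c²[L]³) = [E]⁴/(ℏ³c⁵).
1 GeV⁴ → 1/(ℏ³c⁵) × (1 GeV in J)⁴ = 2.316e20 kg/m³.
Convert the energy scale: 20 eV⁴ = 2.00e-35 GeV⁴.
Result: 2.00e-35 × 2.316e20 = 4.632e-15 kg/m³.

4.632e-15 kg/m³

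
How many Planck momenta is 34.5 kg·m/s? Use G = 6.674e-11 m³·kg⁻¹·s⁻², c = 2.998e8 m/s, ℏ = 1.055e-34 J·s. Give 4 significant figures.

5.286

Planck momentum: p_P = √(ℏc³/G) = 6.527 kg·m/s.
34.5 / 6.527 = 5.286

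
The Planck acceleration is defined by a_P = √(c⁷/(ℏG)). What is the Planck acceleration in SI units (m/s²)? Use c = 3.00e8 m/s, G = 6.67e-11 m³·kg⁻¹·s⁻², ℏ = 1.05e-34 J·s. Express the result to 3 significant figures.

a_P = √(c⁷/(ℏG))
  = √(3.12e103)
  = 5.59e51 m/s²

5.59e51 m/s²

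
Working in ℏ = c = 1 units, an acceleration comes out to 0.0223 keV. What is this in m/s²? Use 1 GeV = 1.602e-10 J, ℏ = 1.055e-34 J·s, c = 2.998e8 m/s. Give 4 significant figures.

1.015e25 m/s²

Acceleration is [L]/[T]² = c·[E]/ℏ.
1 GeV → c/ℏ × (1 GeV in J) = 4.552e32 m/s².
Convert the energy scale: 0.0223 keV = 2.23e-8 GeV.
Result: 2.23e-8 × 4.552e32 = 1.015e25 m/s².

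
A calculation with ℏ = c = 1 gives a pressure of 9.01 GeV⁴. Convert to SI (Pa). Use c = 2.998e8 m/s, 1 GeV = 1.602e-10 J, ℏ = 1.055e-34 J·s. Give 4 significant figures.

1.876e38 Pa

Pressure is [E]/[L]³ = [E]⁴/(ℏc)³.
1 GeV⁴ → 1/(ℏc)³ × (1 GeV in J)⁴ = 2.082e37 Pa.
Result: 9.01 × 2.082e37 = 1.876e38 Pa.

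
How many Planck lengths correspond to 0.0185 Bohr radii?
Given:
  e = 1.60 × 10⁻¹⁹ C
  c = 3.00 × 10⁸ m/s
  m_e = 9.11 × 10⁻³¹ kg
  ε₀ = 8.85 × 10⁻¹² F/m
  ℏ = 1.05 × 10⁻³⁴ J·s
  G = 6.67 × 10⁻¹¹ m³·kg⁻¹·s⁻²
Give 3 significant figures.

6.04 × 10²²

Bohr radius: a₀ = 4πε₀ℏ²/(m_e e²) = 5.26 × 10⁻¹¹ m
Planck length: ℓ_P = √(ℏG/c³) = 1.61 × 10⁻³⁵ m
0.0185 × 5.26 × 10⁻¹¹ / 1.61 × 10⁻³⁵ = 6.04 × 10²²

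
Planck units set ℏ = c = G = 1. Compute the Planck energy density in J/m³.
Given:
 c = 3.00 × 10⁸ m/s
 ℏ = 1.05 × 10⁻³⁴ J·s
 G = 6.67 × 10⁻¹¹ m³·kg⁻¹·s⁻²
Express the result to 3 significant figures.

From ℏ = c = G = 1 the energy density scale is u_P = c⁷/(ℏG²).
  = 2.19 × 10⁵⁹ / 4.67 × 10⁻⁵⁵
  = 4.68 × 10¹¹³ J/m³

4.68 × 10¹¹³ J/m³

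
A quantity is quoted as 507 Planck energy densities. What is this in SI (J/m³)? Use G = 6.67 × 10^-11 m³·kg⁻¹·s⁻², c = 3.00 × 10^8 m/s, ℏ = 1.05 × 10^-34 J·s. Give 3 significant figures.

One Planck energy density: u_P = c⁷/(ℏG²) = 4.68 × 10^113 J/m³.
507 × 4.68 × 10^113 J/m³ = 2.37 × 10^116 J/m³

2.37 × 10^116 J/m³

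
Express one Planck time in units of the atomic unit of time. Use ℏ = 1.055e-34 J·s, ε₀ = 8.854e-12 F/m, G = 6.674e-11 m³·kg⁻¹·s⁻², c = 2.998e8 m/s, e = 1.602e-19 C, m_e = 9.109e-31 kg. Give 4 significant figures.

2.225e-27

Planck time: t_P = √(ℏG/c⁵) = 5.392e-44 s
atomic unit of time: τ_au = (4πε₀)²ℏ³/(m_e e⁴) = 2.423e-17 s
ratio = 5.392e-44 / 2.423e-17 = 2.225e-27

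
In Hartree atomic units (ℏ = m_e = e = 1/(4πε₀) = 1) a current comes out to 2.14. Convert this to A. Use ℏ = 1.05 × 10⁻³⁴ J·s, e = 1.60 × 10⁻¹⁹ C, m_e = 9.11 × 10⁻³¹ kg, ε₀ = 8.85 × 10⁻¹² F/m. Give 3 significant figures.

0.0143 A

One atomic unit of electric current: I_au = e E_h/ℏ = m_e e⁵/((4πε₀)²ℏ³) = 6.67 × 10⁻³ A.
2.14 × 6.67 × 10⁻³ A = 0.0143 A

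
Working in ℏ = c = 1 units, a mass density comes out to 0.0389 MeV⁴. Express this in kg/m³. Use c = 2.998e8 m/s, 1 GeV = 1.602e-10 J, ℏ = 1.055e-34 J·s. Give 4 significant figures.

9.009e6 kg/m³

Mass density is [E]/(c²[L]³) = [E]⁴/(ℏ³c⁵).
1 GeV⁴ → 1/(ℏ³c⁵) × (1 GeV in J)⁴ = 2.316e20 kg/m³.
Convert the energy scale: 0.0389 MeV⁴ = 3.89e-14 GeV⁴.
Result: 3.89e-14 × 2.316e20 = 9.009e6 kg/m³.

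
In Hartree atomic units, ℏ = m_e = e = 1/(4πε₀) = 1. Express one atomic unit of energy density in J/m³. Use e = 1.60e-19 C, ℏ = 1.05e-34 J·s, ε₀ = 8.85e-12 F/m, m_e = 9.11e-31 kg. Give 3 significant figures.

Dimensional analysis gives u_au = E_h/a₀³ = m_e⁴e¹⁰/((4πε₀)⁵ℏ⁸).
E_h = 4.38e-18 J
a₀ = 5.26e-11 m
E_h/a₀³ = 3.01e13 J/m³

3.01e13 J/m³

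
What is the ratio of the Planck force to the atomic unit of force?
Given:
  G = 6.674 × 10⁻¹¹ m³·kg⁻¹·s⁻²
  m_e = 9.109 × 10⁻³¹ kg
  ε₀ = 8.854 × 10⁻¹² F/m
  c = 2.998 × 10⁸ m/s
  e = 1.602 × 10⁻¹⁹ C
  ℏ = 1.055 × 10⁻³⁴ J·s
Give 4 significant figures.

1.473 × 10⁵¹

Planck force: F_P = c⁴/G = 1.210 × 10⁴⁴ N
atomic unit of force: F_au = E_h/a₀ = m_e²e⁶/((4πε₀)³ℏ⁴) = 8.220 × 10⁻⁸ N
ratio = 1.210 × 10⁴⁴ / 8.220 × 10⁻⁸ = 1.473 × 10⁵¹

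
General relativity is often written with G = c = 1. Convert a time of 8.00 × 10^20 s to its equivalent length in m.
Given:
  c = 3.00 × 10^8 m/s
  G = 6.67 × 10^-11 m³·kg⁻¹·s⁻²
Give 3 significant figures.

2.40 × 10^29 m

Time → length via c.
8.00 × 10^20 s × (c) = 2.40 × 10^29 m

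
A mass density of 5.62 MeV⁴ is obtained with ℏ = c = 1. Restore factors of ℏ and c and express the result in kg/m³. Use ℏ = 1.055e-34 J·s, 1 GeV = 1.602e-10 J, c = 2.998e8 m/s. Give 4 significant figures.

Mass density is [E]/(c²[L]³) = [E]⁴/(ℏ³c⁵).
1 GeV⁴ → 1/(ℏ³c⁵) × (1 GeV in J)⁴ = 2.316e20 kg/m³.
Convert the energy scale: 5.62 MeV⁴ = 5.62e-12 GeV⁴.
Result: 5.62e-12 × 2.316e20 = 1.302e9 kg/m³.

1.302e9 kg/m³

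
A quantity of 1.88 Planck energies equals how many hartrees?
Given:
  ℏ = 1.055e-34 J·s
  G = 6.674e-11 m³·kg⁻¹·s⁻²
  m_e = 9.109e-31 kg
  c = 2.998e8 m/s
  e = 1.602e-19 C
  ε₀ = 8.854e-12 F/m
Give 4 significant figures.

8.448e26

Planck energy: E_P = √(ℏc⁵/G) = 1.957e9 J
hartree: E_h = m_e e⁴/(4πε₀ℏ)² = 4.354e-18 J
1.88 × 1.957e9 / 4.354e-18 = 8.448e26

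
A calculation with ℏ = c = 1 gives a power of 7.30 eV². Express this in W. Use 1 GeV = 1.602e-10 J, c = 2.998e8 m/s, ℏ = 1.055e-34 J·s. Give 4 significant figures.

Power is [E]/[T] = [E]²/ℏ.
1 GeV² → 1/ℏ × (1 GeV in J)² = 2.433e14 W.
Convert the energy scale: 7.30 eV² = 7.30e-18 GeV².
Result: 7.30e-18 × 2.433e14 = 1.776e-3 W.

1.776e-3 W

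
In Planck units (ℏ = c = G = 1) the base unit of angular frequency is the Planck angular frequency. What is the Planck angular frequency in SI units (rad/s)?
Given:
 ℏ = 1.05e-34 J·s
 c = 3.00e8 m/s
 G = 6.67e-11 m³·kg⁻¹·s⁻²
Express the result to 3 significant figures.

ω_P = √(c⁵/(ℏG))
  = √(3.47e86)
  = 1.86e43 rad/s

1.86e43 rad/s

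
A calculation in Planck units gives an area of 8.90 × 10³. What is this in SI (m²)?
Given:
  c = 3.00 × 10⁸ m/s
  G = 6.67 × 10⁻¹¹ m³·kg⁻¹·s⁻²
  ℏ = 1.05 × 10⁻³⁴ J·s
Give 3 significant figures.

2.31 × 10⁻⁶⁶ m²

One Planck area: A_P = ℏG/c³ = 2.59 × 10⁻⁷⁰ m².
8.90 × 10³ × 2.59 × 10⁻⁷⁰ m² = 2.31 × 10⁻⁶⁶ m²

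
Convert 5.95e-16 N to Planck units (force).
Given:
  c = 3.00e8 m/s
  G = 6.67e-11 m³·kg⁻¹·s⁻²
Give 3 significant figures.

Planck force: F_P = c⁴/G = 1.21e44 N.
5.95e-16 / 1.21e44 = 4.90e-60

4.90e-60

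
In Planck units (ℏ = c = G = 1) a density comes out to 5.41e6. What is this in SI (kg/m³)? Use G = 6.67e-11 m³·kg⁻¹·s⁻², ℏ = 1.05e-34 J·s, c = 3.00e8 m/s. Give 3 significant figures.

2.81e103 kg/m³

One Planck density: ρ_P = c⁵/(ℏG²) = 5.20e96 kg/m³.
5.41e6 × 5.20e96 kg/m³ = 2.81e103 kg/m³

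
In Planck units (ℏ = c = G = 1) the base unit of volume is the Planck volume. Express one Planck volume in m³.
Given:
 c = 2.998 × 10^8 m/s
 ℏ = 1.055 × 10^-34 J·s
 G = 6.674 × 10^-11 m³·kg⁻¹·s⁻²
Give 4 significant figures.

V_P = (ℏG/c³)^(3/2)
  = √(1.784 × 10^-209)
  = 4.224 × 10^-105 m³

4.224 × 10^-105 m³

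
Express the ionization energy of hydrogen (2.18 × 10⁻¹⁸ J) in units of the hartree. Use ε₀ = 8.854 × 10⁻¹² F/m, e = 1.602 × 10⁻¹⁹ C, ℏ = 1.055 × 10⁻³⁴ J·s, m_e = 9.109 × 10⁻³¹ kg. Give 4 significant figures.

hartree: E_h = m_e e⁴/(4πε₀ℏ)² = 4.354 × 10⁻¹⁸ J.
2.18 × 10⁻¹⁸ / 4.354 × 10⁻¹⁸ = 0.5007

0.5007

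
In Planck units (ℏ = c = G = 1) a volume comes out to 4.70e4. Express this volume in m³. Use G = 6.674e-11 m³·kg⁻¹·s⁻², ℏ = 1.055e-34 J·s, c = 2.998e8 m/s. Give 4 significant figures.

One Planck volume: V_P = (ℏG/c³)^(3/2) = 4.224e-105 m³.
4.70e4 × 4.224e-105 m³ = 1.985e-100 m³

1.985e-100 m³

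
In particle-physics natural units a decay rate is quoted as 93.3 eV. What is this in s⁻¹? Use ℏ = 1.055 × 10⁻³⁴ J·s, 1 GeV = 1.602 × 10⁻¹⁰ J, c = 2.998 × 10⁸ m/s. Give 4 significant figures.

1.417 × 10¹⁷ s⁻¹

A rate is [E]/ℏ; divide by ℏ.
1 GeV → 1/ℏ × (1 GeV in J) = 1.518 × 10²⁴ s⁻¹.
Convert the energy scale: 93.3 eV = 9.33 × 10⁻⁸ GeV.
Result: 9.33 × 10⁻⁸ × 1.518 × 10²⁴ = 1.417 × 10¹⁷ s⁻¹.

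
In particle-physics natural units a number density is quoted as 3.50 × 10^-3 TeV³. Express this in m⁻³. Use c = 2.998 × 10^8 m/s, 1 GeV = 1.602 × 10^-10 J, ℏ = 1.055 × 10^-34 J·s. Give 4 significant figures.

Number density is [L]⁻³ = [E]³/(ℏc)³.
1 GeV³ → 1/(ℏc)³ × (1 GeV in J)³ = 1.299 × 10^47 m⁻³.
Convert the energy scale: 3.50 × 10^-3 TeV³ = 3.50 × 10^6 GeV³.
Result: 3.50 × 10^6 × 1.299 × 10^47 = 4.548 × 10^53 m⁻³.

4.548 × 10^53 m⁻³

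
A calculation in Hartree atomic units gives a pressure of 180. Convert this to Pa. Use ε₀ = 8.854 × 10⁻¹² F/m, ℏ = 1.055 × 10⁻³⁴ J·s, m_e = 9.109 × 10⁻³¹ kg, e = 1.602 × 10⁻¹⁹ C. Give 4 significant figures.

5.272 × 10¹⁵ Pa

One atomic unit of pressure: P_au = E_h/a₀³ = m_e⁴e¹⁰/((4πε₀)⁵ℏ⁸) = 2.929 × 10¹³ Pa.
180 × 2.929 × 10¹³ Pa = 5.272 × 10¹⁵ Pa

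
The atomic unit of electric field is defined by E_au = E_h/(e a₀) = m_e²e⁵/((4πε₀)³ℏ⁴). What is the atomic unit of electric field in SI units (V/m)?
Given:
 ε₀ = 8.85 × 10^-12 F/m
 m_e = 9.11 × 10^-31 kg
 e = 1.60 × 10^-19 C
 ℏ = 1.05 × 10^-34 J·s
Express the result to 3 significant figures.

5.20 × 10^11 V/m

E_au = E_h/(e a₀) = m_e²e⁵/((4πε₀)³ℏ⁴)
E_h = 4.38 × 10^-18 J
a₀ = 5.26 × 10^-11 m
E_h/(e·a₀) = 5.20 × 10^11 V/m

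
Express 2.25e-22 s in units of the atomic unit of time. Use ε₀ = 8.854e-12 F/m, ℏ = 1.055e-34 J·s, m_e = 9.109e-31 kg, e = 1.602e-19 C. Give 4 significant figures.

atomic unit of time: τ_au = (4πε₀)²ℏ³/(m_e e⁴) = 2.423e-17 s.
2.25e-22 / 2.423e-17 = 9.286e-6

9.286e-6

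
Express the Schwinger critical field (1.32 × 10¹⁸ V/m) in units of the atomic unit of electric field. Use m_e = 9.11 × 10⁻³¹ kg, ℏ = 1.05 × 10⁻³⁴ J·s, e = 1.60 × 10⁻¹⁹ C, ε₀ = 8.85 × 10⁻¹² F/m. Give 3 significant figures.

atomic unit of electric field: E_au = E_h/(e a₀) = m_e²e⁵/((4πε₀)³ℏ⁴) = 5.20 × 10¹¹ V/m.
1.32 × 10¹⁸ / 5.20 × 10¹¹ = 2.54 × 10⁶

2.54 × 10⁶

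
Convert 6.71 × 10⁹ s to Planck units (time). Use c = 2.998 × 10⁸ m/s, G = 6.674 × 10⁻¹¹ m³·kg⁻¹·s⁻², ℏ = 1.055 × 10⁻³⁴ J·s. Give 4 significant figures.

Planck time: t_P = √(ℏG/c⁵) = 5.392 × 10⁻⁴⁴ s.
6.71 × 10⁹ / 5.392 × 10⁻⁴⁴ = 1.244 × 10⁵³

1.244 × 10⁵³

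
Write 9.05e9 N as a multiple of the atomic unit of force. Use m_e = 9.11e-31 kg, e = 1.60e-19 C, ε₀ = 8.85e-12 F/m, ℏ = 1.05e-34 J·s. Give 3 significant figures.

1.09e17

atomic unit of force: F_au = E_h/a₀ = m_e²e⁶/((4πε₀)³ℏ⁴) = 8.33e-8 N.
9.05e9 / 8.33e-8 = 1.09e17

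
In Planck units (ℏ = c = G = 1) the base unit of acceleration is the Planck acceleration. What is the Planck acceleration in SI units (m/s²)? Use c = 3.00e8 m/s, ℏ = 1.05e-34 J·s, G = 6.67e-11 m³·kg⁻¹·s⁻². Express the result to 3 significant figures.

5.59e51 m/s²

a_P = √(c⁷/(ℏG))
  = √(3.12e103)
  = 5.59e51 m/s²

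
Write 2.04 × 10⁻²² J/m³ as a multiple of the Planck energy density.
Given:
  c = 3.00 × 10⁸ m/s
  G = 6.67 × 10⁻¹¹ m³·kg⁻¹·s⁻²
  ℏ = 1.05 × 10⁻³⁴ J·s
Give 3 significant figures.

4.36 × 10⁻¹³⁶

Planck energy density: u_P = c⁷/(ℏG²) = 4.68 × 10¹¹³ J/m³.
2.04 × 10⁻²² / 4.68 × 10¹¹³ = 4.36 × 10⁻¹³⁶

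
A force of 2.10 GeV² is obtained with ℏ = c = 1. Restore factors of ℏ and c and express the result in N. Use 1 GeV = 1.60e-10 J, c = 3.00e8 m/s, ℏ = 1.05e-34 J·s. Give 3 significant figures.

Force is [E]/[L] = [E]²/(ℏc); restore (ℏc)⁻¹.
1 GeV² → 1/(ℏc) × (1 GeV in J)² = 8.13e5 N.
Result: 2.10 × 8.13e5 = 1.71e6 N.

1.71e6 N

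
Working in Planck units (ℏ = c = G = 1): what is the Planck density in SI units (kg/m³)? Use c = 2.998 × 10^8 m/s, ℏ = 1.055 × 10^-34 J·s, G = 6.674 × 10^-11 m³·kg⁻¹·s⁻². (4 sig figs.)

5.154 × 10^96 kg/m³

From ℏ = c = G = 1 the density scale is ρ_P = c⁵/(ℏG²).
  = 2.422 × 10^42 / 4.699 × 10^-55
  = 5.154 × 10^96 kg/m³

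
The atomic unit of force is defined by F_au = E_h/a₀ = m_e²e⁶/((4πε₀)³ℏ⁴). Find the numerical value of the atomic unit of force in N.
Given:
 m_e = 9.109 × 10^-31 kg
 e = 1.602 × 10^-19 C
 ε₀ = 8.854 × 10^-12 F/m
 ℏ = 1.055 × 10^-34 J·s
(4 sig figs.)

F_au = E_h/a₀ = m_e²e⁶/((4πε₀)³ℏ⁴)
E_h = 4.354 × 10^-18 J
a₀ = 5.297 × 10^-11 m
E_h/a₀ = 8.220 × 10^-8 N

8.220 × 10^-8 N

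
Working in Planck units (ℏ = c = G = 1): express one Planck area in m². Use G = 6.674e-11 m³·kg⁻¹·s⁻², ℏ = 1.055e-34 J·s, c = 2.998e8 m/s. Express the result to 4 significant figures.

From ℏ = c = G = 1 the area scale is A_P = ℏG/c³.
  = 7.041e-45 / 2.695e25
  = 2.613e-70 m²

2.613e-70 m²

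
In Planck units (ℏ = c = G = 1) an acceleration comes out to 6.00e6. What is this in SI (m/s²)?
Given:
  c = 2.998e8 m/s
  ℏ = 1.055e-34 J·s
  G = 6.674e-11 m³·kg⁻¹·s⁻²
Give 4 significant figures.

3.336e58 m/s²

One Planck acceleration: a_P = √(c⁷/(ℏG)) = 5.560e51 m/s².
6.00e6 × 5.560e51 m/s² = 3.336e58 m/s²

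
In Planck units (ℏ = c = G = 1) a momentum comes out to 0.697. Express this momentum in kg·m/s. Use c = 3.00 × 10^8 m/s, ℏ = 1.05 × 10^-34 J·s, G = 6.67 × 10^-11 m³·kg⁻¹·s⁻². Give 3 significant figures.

One Planck momentum: p_P = √(ℏc³/G) = 6.52 kg·m/s.
0.697 × 6.52 kg·m/s = 4.54 kg·m/s

4.54 kg·m/s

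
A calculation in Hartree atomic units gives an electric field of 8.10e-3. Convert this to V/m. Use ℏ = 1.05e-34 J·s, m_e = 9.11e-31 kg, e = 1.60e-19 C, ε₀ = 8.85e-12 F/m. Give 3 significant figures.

4.22e9 V/m

One atomic unit of electric field: E_au = E_h/(e a₀) = m_e²e⁵/((4πε₀)³ℏ⁴) = 5.20e11 V/m.
8.10e-3 × 5.20e11 V/m = 4.22e9 V/m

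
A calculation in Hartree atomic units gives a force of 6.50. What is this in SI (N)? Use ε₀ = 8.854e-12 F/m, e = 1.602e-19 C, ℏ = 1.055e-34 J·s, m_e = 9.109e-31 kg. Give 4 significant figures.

5.343e-7 N

One atomic unit of force: F_au = E_h/a₀ = m_e²e⁶/((4πε₀)³ℏ⁴) = 8.220e-8 N.
6.50 × 8.220e-8 N = 5.343e-7 N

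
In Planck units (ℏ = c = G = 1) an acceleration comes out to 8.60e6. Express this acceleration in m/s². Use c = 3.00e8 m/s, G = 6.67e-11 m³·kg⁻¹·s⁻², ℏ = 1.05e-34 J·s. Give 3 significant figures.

4.81e58 m/s²

One Planck acceleration: a_P = √(c⁷/(ℏG)) = 5.59e51 m/s².
8.60e6 × 5.59e51 m/s² = 4.81e58 m/s²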